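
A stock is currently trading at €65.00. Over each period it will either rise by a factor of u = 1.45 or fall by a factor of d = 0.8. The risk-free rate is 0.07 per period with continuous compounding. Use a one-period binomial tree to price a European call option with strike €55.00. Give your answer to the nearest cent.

Risk-neutral probability p = (e^0.07 − 0.8)/(1.45 − 0.8) = 0.2725/0.6500 = 0.4192
Terminal stock prices: S_u = 94.25, S_d = 52
Terminal payoffs (S − K): max(39.25, 0) = 39.25, max(-3, 0) = 0
Node 0 (S = 65): V_0 = e^(−0.07)·[0.4192·39.2500 + 0.5808·0.0000] = 15.3428

€15.34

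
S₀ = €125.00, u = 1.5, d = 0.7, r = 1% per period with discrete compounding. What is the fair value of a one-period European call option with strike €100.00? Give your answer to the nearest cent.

€33.57

Risk-neutral probability p = (1 + 0.01 − 0.7)/(1.5 − 0.7) = 0.3100/0.8000 = 0.3875
Terminal stock prices: S_u = 187.5, S_d = 87.5
Terminal payoffs (S − K): max(87.5, 0) = 87.5, max(-12.5, 0) = 0
Node 0 (S = 125): V_0 = 1/1.01·[0.3875·87.5000 + 0.6125·0.0000] = 33.5705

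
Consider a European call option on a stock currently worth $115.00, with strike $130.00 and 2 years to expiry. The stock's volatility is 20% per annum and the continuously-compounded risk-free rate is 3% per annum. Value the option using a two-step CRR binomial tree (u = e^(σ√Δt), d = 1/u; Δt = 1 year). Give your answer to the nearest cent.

$10.82

CRR parameters: u = e^(σ√Δt) = e^(0.2·√1) = 1.2214, d = 1/u = 0.8187
Per-period rate: rΔt = 0.03·1 = 0.03, so R = e^0.03 = 1.0305
Risk-neutral probability p = (e^0.03 − 0.8187)/(1.2214 − 0.8187) = 0.2117/0.4027 = 0.5258
Terminal stock prices: S_uu = 171.6, S_ud = 115, S_dd = 77.09
Terminal payoffs (S − K): max(41.56, 0) = 41.56, max(-15, 0) = 0, max(-52.91, 0) = 0
Node u (S = 140.5): V_u = e^(−0.03)·[0.5258·41.5598 + 0.4742·0.0000] = 21.2062
Node d (S = 94.15): V_d = e^(−0.03)·[0.5258·0.0000 + 0.4742·0.0000] = 0.0000
Node 0 (S = 115): V_0 = e^(−0.03)·[0.5258·21.2062 + 0.4742·0.0000] = 10.8206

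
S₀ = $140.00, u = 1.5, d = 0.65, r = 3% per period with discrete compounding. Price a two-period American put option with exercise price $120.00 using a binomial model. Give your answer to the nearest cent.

Risk-neutral probability p = (1 + 0.03 − 0.65)/(1.5 − 0.65) = 0.3800/0.8500 = 0.4471
Terminal stock prices: S_uu = 315, S_ud = 136.5, S_dd = 59.15
Terminal payoffs (K − S): max(-195, 0) = 0, max(-16.5, 0) = 0, max(60.85, 0) = 60.85
Node u (S = 210): continuation = 1/1.03·[0.4471·0.0000 + 0.5529·0.0000] = 0.0000; exercise value = 0.0000 ≤ continuation, so V_u = 0.0000
Node d (S = 91): continuation = 1/1.03·[0.4471·0.0000 + 0.5529·60.8500] = 32.6665; exercise value = 29.0000 ≤ continuation, so V_d = 32.6665
Node 0 (S = 140): continuation = 1/1.03·[0.4471·0.0000 + 0.5529·32.6665] = 17.5365; exercise value = 0.0000 ≤ continuation, so V_0 = 17.5365

$17.54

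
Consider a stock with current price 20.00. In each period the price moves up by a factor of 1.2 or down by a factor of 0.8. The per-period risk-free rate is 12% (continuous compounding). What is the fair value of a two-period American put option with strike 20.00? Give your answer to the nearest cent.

Risk-neutral probability p = (e^0.12 − 0.8)/(1.2 − 0.8) = 0.3275/0.4000 = 0.8187
Terminal stock prices: S_uu = 28.8, S_ud = 19.2, S_dd = 12.8
Terminal payoffs (K − S): max(-8.8, 0) = 0, max(0.8, 0) = 0.8, max(7.2, 0) = 7.2
Node u (S = 24): continuation = e^(−0.12)·[0.8187·0.0000 + 0.1813·0.8000] = 0.1286; exercise value = 0.0000 ≤ continuation, so V_u = 0.1286
Node d (S = 16): continuation = e^(−0.12)·[0.8187·0.8000 + 0.1813·7.2000] = 1.7384; exercise value = 4.0000 > continuation, so V_d = 4.0000 (exercise)
Node 0 (S = 20): continuation = e^(−0.12)·[0.8187·0.1286 + 0.1813·4.0000] = 0.7364; exercise value = 0.0000 ≤ continuation, so V_0 = 0.7364

0.74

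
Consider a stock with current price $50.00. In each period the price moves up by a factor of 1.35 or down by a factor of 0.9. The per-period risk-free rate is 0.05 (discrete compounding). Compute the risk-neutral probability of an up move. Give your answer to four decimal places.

Risk-neutral probability p = (1 + 0.05 − 0.9)/(1.35 − 0.9) = 0.1500/0.4500 = 0.3333

p = 0.3333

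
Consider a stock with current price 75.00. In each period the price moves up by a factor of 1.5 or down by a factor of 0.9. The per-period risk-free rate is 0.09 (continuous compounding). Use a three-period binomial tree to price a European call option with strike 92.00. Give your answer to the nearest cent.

Risk-neutral probability p = (e^0.09 − 0.9)/(1.5 − 0.9) = 0.1942/0.6000 = 0.3236
Terminal stock prices: S_uuu = 253.1, S_uud = 151.9, S_udd = 91.12, S_ddd = 54.68
Terminal payoffs (S − K): max(161.1, 0) = 161.1, max(59.88, 0) = 59.88, max(-0.875, 0) = 0, max(-37.32, 0) = 0
Node uu (S = 168.8): V_uu = e^(−0.09)·[0.3236·161.1250 + 0.6764·59.8750] = 84.6683
Node ud (S = 101.2): V_ud = e^(−0.09)·[0.3236·59.8750 + 0.6764·0.0000] = 17.7092
Node dd (S = 60.75): V_dd = e^(−0.09)·[0.3236·0.0000 + 0.6764·0.0000] = 0.0000
Node u (S = 112.5): V_u = e^(−0.09)·[0.3236·84.6683 + 0.6764·17.7092] = 35.9895
Node d (S = 67.5): V_d = e^(−0.09)·[0.3236·17.7092 + 0.6764·0.0000] = 5.2379
Node 0 (S = 75): V_0 = e^(−0.09)·[0.3236·35.9895 + 0.6764·5.2379] = 13.8824

13.88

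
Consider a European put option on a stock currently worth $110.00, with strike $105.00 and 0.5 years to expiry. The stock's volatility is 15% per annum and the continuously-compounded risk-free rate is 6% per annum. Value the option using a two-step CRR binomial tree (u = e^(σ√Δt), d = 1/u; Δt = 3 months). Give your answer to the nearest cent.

$1.75

CRR parameters: u = e^(σ√Δt) = e^(0.15·√0.25) = 1.0779, d = 1/u = 0.9277
Per-period rate: rΔt = 0.06·0.25 = 0.015, so R = e^0.015 = 1.0151
Risk-neutral probability p = (e^0.015 − 0.9277)/(1.0779 − 0.9277) = 0.0874/0.1501 = 0.5819
Terminal stock prices: S_uu = 127.8, S_ud = 110, S_dd = 94.68
Terminal payoffs (K − S): max(-22.8, 0) = 0, max(-5, 0) = 0, max(10.32, 0) = 10.32
Node u (S = 118.6): V_u = e^(−0.015)·[0.5819·0.0000 + 0.4181·0.0000] = 0.0000
Node d (S = 102.1): V_d = e^(−0.015)·[0.5819·0.0000 + 0.4181·10.3221] = 4.2512
Node 0 (S = 110): V_0 = e^(−0.015)·[0.5819·0.0000 + 0.4181·4.2512] = 1.7509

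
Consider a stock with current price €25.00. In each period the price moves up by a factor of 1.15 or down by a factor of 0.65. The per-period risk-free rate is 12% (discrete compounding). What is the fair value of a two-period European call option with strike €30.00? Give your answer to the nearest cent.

Risk-neutral probability p = (1 + 0.12 − 0.65)/(1.15 − 0.65) = 0.4700/0.5000 = 0.9400
Terminal stock prices: S_uu = 33.06, S_ud = 18.69, S_dd = 10.56
Terminal payoffs (S − K): max(3.062, 0) = 3.062, max(-11.31, 0) = 0, max(-19.44, 0) = 0
Node u (S = 28.75): V_u = 1/1.12·[0.9400·3.0625 + 0.0600·0.0000] = 2.5703
Node d (S = 16.25): V_d = 1/1.12·[0.9400·0.0000 + 0.0600·0.0000] = 0.0000
Node 0 (S = 25): V_0 = 1/1.12·[0.9400·2.5703 + 0.0600·0.0000] = 2.1572

€2.16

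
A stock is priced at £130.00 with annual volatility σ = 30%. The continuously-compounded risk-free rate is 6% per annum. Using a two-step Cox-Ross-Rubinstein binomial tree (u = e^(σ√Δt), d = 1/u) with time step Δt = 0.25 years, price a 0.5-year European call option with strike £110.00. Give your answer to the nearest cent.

CRR parameters: u = e^(σ√Δt) = e^(0.3·√0.25) = 1.1618, d = 1/u = 0.8607
Per-period rate: rΔt = 0.06·0.25 = 0.015, so R = e^0.015 = 1.0151
Risk-neutral probability p = (e^0.015 − 0.8607)/(1.1618 − 0.8607) = 0.1544/0.3011 = 0.5128
Terminal stock prices: S_uu = 175.5, S_ud = 130, S_dd = 96.31
Terminal payoffs (S − K): max(65.48, 0) = 65.48, max(20, 0) = 20, max(-13.69, 0) = 0
Node u (S = 151): V_u = e^(−0.015)·[0.5128·65.4816 + 0.4872·20.0000] = 42.6761
Node d (S = 111.9): V_d = e^(−0.015)·[0.5128·20.0000 + 0.4872·0.0000] = 10.1025
Node 0 (S = 130): V_0 = e^(−0.015)·[0.5128·42.6761 + 0.4872·10.1025] = 26.4058

£26.41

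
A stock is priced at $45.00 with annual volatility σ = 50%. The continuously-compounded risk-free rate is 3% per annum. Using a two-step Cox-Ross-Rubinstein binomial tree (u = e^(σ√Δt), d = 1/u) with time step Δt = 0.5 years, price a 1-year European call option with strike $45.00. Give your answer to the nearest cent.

CRR parameters: u = e^(σ√Δt) = e^(0.5·√0.5) = 1.4241, d = 1/u = 0.7022
Per-period rate: rΔt = 0.03·0.5 = 0.015, so R = e^0.015 = 1.0151
Risk-neutral probability p = (e^0.015 − 0.7022)/(1.4241 − 0.7022) = 0.3129/0.7219 = 0.4335
Terminal stock prices: S_uu = 91.27, S_ud = 45, S_dd = 22.19
Terminal payoffs (S − K): max(46.27, 0) = 46.27, max(0, 0) = 0, max(-22.81, 0) = 0
Node u (S = 64.09): V_u = e^(−0.015)·[0.4335·46.2652 + 0.5665·0.0000] = 19.7553
Node d (S = 31.6): V_d = e^(−0.015)·[0.4335·0.0000 + 0.5665·0.0000] = 0.0000
Node 0 (S = 45): V_0 = e^(−0.015)·[0.4335·19.7553 + 0.5665·0.0000] = 8.4356

$8.44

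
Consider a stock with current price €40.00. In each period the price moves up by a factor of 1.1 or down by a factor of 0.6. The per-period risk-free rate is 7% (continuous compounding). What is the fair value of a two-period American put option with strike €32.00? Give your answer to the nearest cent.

Risk-neutral probability p = (e^0.07 − 0.6)/(1.1 − 0.6) = 0.4725/0.5000 = 0.9450
Terminal stock prices: S_uu = 48.4, S_ud = 26.4, S_dd = 14.4
Terminal payoffs (K − S): max(-16.4, 0) = 0, max(5.6, 0) = 5.6, max(17.6, 0) = 17.6
Node u (S = 44): continuation = e^(−0.07)·[0.9450·0.0000 + 0.0550·5.6000] = 0.2871; exercise value = 0.0000 ≤ continuation, so V_u = 0.2871
Node d (S = 24): continuation = e^(−0.07)·[0.9450·5.6000 + 0.0550·17.6000] = 5.8366; exercise value = 8.0000 > continuation, so V_d = 8.0000 (exercise)
Node 0 (S = 40): continuation = e^(−0.07)·[0.9450·0.2871 + 0.0550·8.0000] = 0.6631; exercise value = 0.0000 ≤ continuation, so V_0 = 0.6631

€0.66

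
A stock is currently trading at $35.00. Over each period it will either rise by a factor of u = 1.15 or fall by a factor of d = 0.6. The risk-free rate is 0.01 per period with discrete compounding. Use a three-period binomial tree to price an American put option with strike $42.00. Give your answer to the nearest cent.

$10.57

Risk-neutral probability p = (1 + 0.01 − 0.6)/(1.15 − 0.6) = 0.4100/0.5500 = 0.7455
Terminal stock prices: S_uuu = 53.23, S_uud = 27.77, S_udd = 14.49, S_ddd = 7.56
Terminal payoffs (K − S): max(-11.23, 0) = 0, max(14.23, 0) = 14.23, max(27.51, 0) = 27.51, max(34.44, 0) = 34.44
Node uu (S = 46.29): continuation = 1/1.01·[0.7455·0.0000 + 0.2545·14.2275] = 3.5857; exercise value = 0.0000 ≤ continuation, so V_uu = 3.5857
Node ud (S = 24.15): continuation = 1/1.01·[0.7455·14.2275 + 0.2545·27.5100] = 17.4342; exercise value = 17.8500 > continuation, so V_ud = 17.8500 (exercise)
Node dd (S = 12.6): continuation = 1/1.01·[0.7455·27.5100 + 0.2545·34.4400] = 28.9842; exercise value = 29.4000 > continuation, so V_dd = 29.4000 (exercise)
Node u (S = 40.25): continuation = 1/1.01·[0.7455·3.5857 + 0.2545·17.8500] = 7.1452; exercise value = 1.7500 ≤ continuation, so V_u = 7.1452
Node d (S = 21): continuation = 1/1.01·[0.7455·17.8500 + 0.2545·29.4000] = 20.5842; exercise value = 21.0000 > continuation, so V_d = 21.0000 (exercise)
Node 0 (S = 35): continuation = 1/1.01·[0.7455·7.1452 + 0.2545·21.0000] = 10.5662; exercise value = 7.0000 ≤ continuation, so V_0 = 10.5662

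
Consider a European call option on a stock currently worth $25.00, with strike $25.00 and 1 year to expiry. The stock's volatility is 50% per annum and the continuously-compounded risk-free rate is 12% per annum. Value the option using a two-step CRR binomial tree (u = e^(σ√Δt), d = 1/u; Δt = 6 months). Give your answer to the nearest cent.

$5.66

CRR parameters: u = e^(σ√Δt) = e^(0.5·√0.5) = 1.4241, d = 1/u = 0.7022
Per-period rate: rΔt = 0.12·0.5 = 0.06, so R = e^0.06 = 1.0618
Risk-neutral probability p = (e^0.06 − 0.7022)/(1.4241 − 0.7022) = 0.3596/0.7219 = 0.4982
Terminal stock prices: S_uu = 50.7, S_ud = 25, S_dd = 12.33
Terminal payoffs (S − K): max(25.7, 0) = 25.7, max(0, 0) = 0, max(-12.67, 0) = 0
Node u (S = 35.6): V_u = e^(−0.06)·[0.4982·25.7029 + 0.5018·0.0000] = 12.0589
Node d (S = 17.55): V_d = e^(−0.06)·[0.4982·0.0000 + 0.5018·0.0000] = 0.0000
Node 0 (S = 25): V_0 = e^(−0.06)·[0.4982·12.0589 + 0.5018·0.0000] = 5.6576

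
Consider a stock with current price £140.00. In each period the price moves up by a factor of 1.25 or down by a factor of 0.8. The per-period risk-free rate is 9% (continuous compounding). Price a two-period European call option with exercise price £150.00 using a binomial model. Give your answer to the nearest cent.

£24.54

Risk-neutral probability p = (e^0.09 − 0.8)/(1.25 − 0.8) = 0.2942/0.4500 = 0.6537
Terminal stock prices: S_uu = 218.8, S_ud = 140, S_dd = 89.6
Terminal payoffs (S − K): max(68.75, 0) = 68.75, max(-10, 0) = 0, max(-60.4, 0) = 0
Node u (S = 175): V_u = e^(−0.09)·[0.6537·68.7500 + 0.3463·0.0000] = 41.0751
Node d (S = 112): V_d = e^(−0.09)·[0.6537·0.0000 + 0.3463·0.0000] = 0.0000
Node 0 (S = 140): V_0 = e^(−0.09)·[0.6537·41.0751 + 0.3463·0.0000] = 24.5405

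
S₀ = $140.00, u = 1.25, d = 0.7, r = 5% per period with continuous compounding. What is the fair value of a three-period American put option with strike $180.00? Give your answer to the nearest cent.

Risk-neutral probability p = (e^0.05 − 0.7)/(1.25 − 0.7) = 0.3513/0.5500 = 0.6387
Terminal stock prices: S_uuu = 273.4, S_uud = 153.1, S_udd = 85.75, S_ddd = 48.02
Terminal payoffs (K − S): max(-93.44, 0) = 0, max(26.88, 0) = 26.88, max(94.25, 0) = 94.25, max(132, 0) = 132
Node uu (S = 218.8): continuation = e^(−0.05)·[0.6387·0.0000 + 0.3613·26.8750] = 9.2370; exercise value = 0.0000 ≤ continuation, so V_uu = 9.2370
Node ud (S = 122.5): continuation = e^(−0.05)·[0.6387·26.8750 + 0.3613·94.2500] = 48.7213; exercise value = 57.5000 > continuation, so V_ud = 57.5000 (exercise)
Node dd (S = 68.6): continuation = e^(−0.05)·[0.6387·94.2500 + 0.3613·131.9800] = 102.6213; exercise value = 111.4000 > continuation, so V_dd = 111.4000 (exercise)
Node u (S = 175): continuation = e^(−0.05)·[0.6387·9.2370 + 0.3613·57.5000] = 25.3747; exercise value = 5.0000 ≤ continuation, so V_u = 25.3747
Node d (S = 98): continuation = e^(−0.05)·[0.6387·57.5000 + 0.3613·111.4000] = 73.2213; exercise value = 82.0000 > continuation, so V_d = 82.0000 (exercise)
Node 0 (S = 140): continuation = e^(−0.05)·[0.6387·25.3747 + 0.3613·82.0000] = 43.5994; exercise value = 40.0000 ≤ continuation, so V_0 = 43.5994

$43.60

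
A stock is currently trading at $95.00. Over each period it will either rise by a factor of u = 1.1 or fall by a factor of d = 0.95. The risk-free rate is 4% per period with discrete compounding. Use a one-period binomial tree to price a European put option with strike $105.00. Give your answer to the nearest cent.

Risk-neutral probability p = (1 + 0.04 − 0.95)/(1.1 − 0.95) = 0.0900/0.1500 = 0.6000
Terminal stock prices: S_u = 104.5, S_d = 90.25
Terminal payoffs (K − S): max(0.5, 0) = 0.5, max(14.75, 0) = 14.75
Node 0 (S = 95): V_0 = 1/1.04·[0.6000·0.5000 + 0.4000·14.7500] = 5.9615

$5.96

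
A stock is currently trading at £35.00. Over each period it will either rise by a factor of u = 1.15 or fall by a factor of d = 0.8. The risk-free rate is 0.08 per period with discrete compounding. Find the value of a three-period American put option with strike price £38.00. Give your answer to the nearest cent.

Risk-neutral probability p = (1 + 0.08 − 0.8)/(1.15 − 0.8) = 0.2800/0.3500 = 0.8000
Terminal stock prices: S_uuu = 53.23, S_uud = 37.03, S_udd = 25.76, S_ddd = 17.92
Terminal payoffs (K − S): max(-15.23, 0) = 0, max(0.97, 0) = 0.97, max(12.24, 0) = 12.24, max(20.08, 0) = 20.08
Node uu (S = 46.29): continuation = 1/1.08·[0.8000·0.0000 + 0.2000·0.9700] = 0.1796; exercise value = 0.0000 ≤ continuation, so V_uu = 0.1796
Node ud (S = 32.2): continuation = 1/1.08·[0.8000·0.9700 + 0.2000·12.2400] = 2.9852; exercise value = 5.8000 > continuation, so V_ud = 5.8000 (exercise)
Node dd (S = 22.4): continuation = 1/1.08·[0.8000·12.2400 + 0.2000·20.0800] = 12.7852; exercise value = 15.6000 > continuation, so V_dd = 15.6000 (exercise)
Node u (S = 40.25): continuation = 1/1.08·[0.8000·0.1796 + 0.2000·5.8000] = 1.2071; exercise value = 0.0000 ≤ continuation, so V_u = 1.2071
Node d (S = 28): continuation = 1/1.08·[0.8000·5.8000 + 0.2000·15.6000] = 7.1852; exercise value = 10.0000 > continuation, so V_d = 10.0000 (exercise)
Node 0 (S = 35): continuation = 1/1.08·[0.8000·1.2071 + 0.2000·10.0000] = 2.7460; exercise value = 3.0000 > continuation, so V_0 = 3.0000 (exercise)

£3.00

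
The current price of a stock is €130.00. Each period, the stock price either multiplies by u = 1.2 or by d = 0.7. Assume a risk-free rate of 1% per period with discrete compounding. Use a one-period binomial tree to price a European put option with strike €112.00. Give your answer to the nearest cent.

€7.90

Risk-neutral probability p = (1 + 0.01 − 0.7)/(1.2 − 0.7) = 0.3100/0.5000 = 0.6200
Terminal stock prices: S_u = 156, S_d = 91
Terminal payoffs (K − S): max(-44, 0) = 0, max(21, 0) = 21
Node 0 (S = 130): V_0 = 1/1.01·[0.6200·0.0000 + 0.3800·21.0000] = 7.9010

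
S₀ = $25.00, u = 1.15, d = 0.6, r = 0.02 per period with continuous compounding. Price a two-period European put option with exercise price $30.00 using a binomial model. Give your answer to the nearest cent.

$5.54

Risk-neutral probability p = (e^0.02 − 0.6)/(1.15 − 0.6) = 0.4202/0.5500 = 0.7640
Terminal stock prices: S_uu = 33.06, S_ud = 17.25, S_dd = 9
Terminal payoffs (K − S): max(-3.062, 0) = 0, max(12.75, 0) = 12.75, max(21, 0) = 21
Node u (S = 28.75): V_u = e^(−0.02)·[0.7640·0.0000 + 0.2360·12.7500] = 2.9494
Node d (S = 15): V_d = e^(−0.02)·[0.7640·12.7500 + 0.2360·21.0000] = 14.4060
Node 0 (S = 25): V_0 = e^(−0.02)·[0.7640·2.9494 + 0.2360·14.4060] = 5.5412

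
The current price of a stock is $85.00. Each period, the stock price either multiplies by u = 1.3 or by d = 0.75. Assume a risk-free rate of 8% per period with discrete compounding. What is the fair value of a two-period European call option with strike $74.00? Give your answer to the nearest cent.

$25.15

Risk-neutral probability p = (1 + 0.08 − 0.75)/(1.3 − 0.75) = 0.3300/0.5500 = 0.6000
Terminal stock prices: S_uu = 143.7, S_ud = 82.88, S_dd = 47.81
Terminal payoffs (S − K): max(69.65, 0) = 69.65, max(8.875, 0) = 8.875, max(-26.19, 0) = 0
Node u (S = 110.5): V_u = 1/1.08·[0.6000·69.6500 + 0.4000·8.8750] = 41.9815
Node d (S = 63.75): V_d = 1/1.08·[0.6000·8.8750 + 0.4000·0.0000] = 4.9306
Node 0 (S = 85): V_0 = 1/1.08·[0.6000·41.9815 + 0.4000·4.9306] = 25.1492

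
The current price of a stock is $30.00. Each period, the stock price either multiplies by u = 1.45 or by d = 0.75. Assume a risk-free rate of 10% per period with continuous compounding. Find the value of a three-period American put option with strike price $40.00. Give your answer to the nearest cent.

Risk-neutral probability p = (e^0.1 − 0.75)/(1.45 − 0.75) = 0.3552/0.7000 = 0.5074
Terminal stock prices: S_uuu = 91.46, S_uud = 47.31, S_udd = 24.47, S_ddd = 12.66
Terminal payoffs (K − S): max(-51.46, 0) = 0, max(-7.306, 0) = 0, max(15.53, 0) = 15.53, max(27.34, 0) = 27.34
Node uu (S = 63.08): continuation = e^(−0.1)·[0.5074·0.0000 + 0.4926·0.0000] = 0.0000; exercise value = 0.0000 ≤ continuation, so V_uu = 0.0000
Node ud (S = 32.62): continuation = e^(−0.1)·[0.5074·0.0000 + 0.4926·15.5312] = 6.9228; exercise value = 7.3750 > continuation, so V_ud = 7.3750 (exercise)
Node dd (S = 16.88): continuation = e^(−0.1)·[0.5074·15.5312 + 0.4926·27.3438] = 19.3185; exercise value = 23.1250 > continuation, so V_dd = 23.1250 (exercise)
Node u (S = 43.5): continuation = e^(−0.1)·[0.5074·0.0000 + 0.4926·7.3750] = 3.2873; exercise value = 0.0000 ≤ continuation, so V_u = 3.2873
Node d (S = 22.5): continuation = e^(−0.1)·[0.5074·7.3750 + 0.4926·23.1250] = 13.6935; exercise value = 17.5000 > continuation, so V_d = 17.5000 (exercise)
Node 0 (S = 30): continuation = e^(−0.1)·[0.5074·3.2873 + 0.4926·17.5000] = 9.3096; exercise value = 10.0000 > continuation, so V_0 = 10.0000 (exercise)

$10.00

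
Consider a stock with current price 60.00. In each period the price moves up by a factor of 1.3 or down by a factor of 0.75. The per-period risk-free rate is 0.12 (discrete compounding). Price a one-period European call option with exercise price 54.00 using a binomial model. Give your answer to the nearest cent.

14.42

Risk-neutral probability p = (1 + 0.12 − 0.75)/(1.3 − 0.75) = 0.3700/0.5500 = 0.6727
Terminal stock prices: S_u = 78, S_d = 45
Terminal payoffs (S − K): max(24, 0) = 24, max(-9, 0) = 0
Node 0 (S = 60): V_0 = 1/1.12·[0.6727·24.0000 + 0.3273·0.0000] = 14.4156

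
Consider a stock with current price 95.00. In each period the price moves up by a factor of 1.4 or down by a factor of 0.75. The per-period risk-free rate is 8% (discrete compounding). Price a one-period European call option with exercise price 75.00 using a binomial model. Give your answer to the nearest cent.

27.26

Risk-neutral probability p = (1 + 0.08 − 0.75)/(1.4 − 0.75) = 0.3300/0.6500 = 0.5077
Terminal stock prices: S_u = 133, S_d = 71.25
Terminal payoffs (S − K): max(58, 0) = 58, max(-3.75, 0) = 0
Node 0 (S = 95): V_0 = 1/1.08·[0.5077·58.0000 + 0.4923·0.0000] = 27.2650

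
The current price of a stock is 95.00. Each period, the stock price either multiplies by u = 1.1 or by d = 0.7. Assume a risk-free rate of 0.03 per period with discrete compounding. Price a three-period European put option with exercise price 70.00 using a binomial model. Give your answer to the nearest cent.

Risk-neutral probability p = (1 + 0.03 − 0.7)/(1.1 − 0.7) = 0.3300/0.4000 = 0.8250
Terminal stock prices: S_uuu = 126.4, S_uud = 80.47, S_udd = 51.2, S_ddd = 32.58
Terminal payoffs (K − S): max(-56.45, 0) = 0, max(-10.47, 0) = 0, max(18.8, 0) = 18.8, max(37.42, 0) = 37.42
Node uu (S = 115): V_uu = 1/1.03·[0.8250·0.0000 + 0.1750·0.0000] = 0.0000
Node ud (S = 73.15): V_ud = 1/1.03·[0.8250·0.0000 + 0.1750·18.7950] = 3.1933
Node dd (S = 46.55): V_dd = 1/1.03·[0.8250·18.7950 + 0.1750·37.4150] = 21.4112
Node u (S = 104.5): V_u = 1/1.03·[0.8250·0.0000 + 0.1750·3.1933] = 0.5426
Node d (S = 66.5): V_d = 1/1.03·[0.8250·3.1933 + 0.1750·21.4112] = 6.1956
Node 0 (S = 95): V_0 = 1/1.03·[0.8250·0.5426 + 0.1750·6.1956] = 1.4872

1.49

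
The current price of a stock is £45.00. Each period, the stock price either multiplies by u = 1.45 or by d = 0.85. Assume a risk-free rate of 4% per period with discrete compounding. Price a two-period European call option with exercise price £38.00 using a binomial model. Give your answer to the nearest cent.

£12.24

Risk-neutral probability p = (1 + 0.04 − 0.85)/(1.45 − 0.85) = 0.1900/0.6000 = 0.3167
Terminal stock prices: S_uu = 94.61, S_ud = 55.46, S_dd = 32.51
Terminal payoffs (S − K): max(56.61, 0) = 56.61, max(17.46, 0) = 17.46, max(-5.488, 0) = 0
Node u (S = 65.25): V_u = 1/1.04·[0.3167·56.6125 + 0.6833·17.4625] = 28.7115
Node d (S = 38.25): V_d = 1/1.04·[0.3167·17.4625 + 0.6833·0.0000] = 5.3171
Node 0 (S = 45): V_0 = 1/1.04·[0.3167·28.7115 + 0.6833·5.3171] = 12.2359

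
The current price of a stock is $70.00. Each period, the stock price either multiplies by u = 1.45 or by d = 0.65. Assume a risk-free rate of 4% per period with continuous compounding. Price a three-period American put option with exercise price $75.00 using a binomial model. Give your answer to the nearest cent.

$18.25

Risk-neutral probability p = (e^0.04 − 0.65)/(1.45 − 0.65) = 0.3908/0.8000 = 0.4885
Terminal stock prices: S_uuu = 213.4, S_uud = 95.66, S_udd = 42.88, S_ddd = 19.22
Terminal payoffs (K − S): max(-138.4, 0) = 0, max(-20.66, 0) = 0, max(32.12, 0) = 32.12, max(55.78, 0) = 55.78
Node uu (S = 147.2): continuation = e^(−0.04)·[0.4885·0.0000 + 0.5115·0.0000] = 0.0000; exercise value = 0.0000 ≤ continuation, so V_uu = 0.0000
Node ud (S = 65.98): continuation = e^(−0.04)·[0.4885·0.0000 + 0.5115·32.1162] = 15.7829; exercise value = 9.0250 ≤ continuation, so V_ud = 15.7829
Node dd (S = 29.58): continuation = e^(−0.04)·[0.4885·32.1162 + 0.5115·55.7763] = 42.4842; exercise value = 45.4250 > continuation, so V_dd = 45.4250 (exercise)
Node u (S = 101.5): continuation = e^(−0.04)·[0.4885·0.0000 + 0.5115·15.7829] = 7.7562; exercise value = 0.0000 ≤ continuation, so V_u = 7.7562
Node d (S = 45.5): continuation = e^(−0.04)·[0.4885·15.7829 + 0.5115·45.4250] = 29.7311; exercise value = 29.5000 ≤ continuation, so V_d = 29.7311
Node 0 (S = 70): continuation = e^(−0.04)·[0.4885·7.7562 + 0.5115·29.7311] = 18.2512; exercise value = 5.0000 ≤ continuation, so V_0 = 18.2512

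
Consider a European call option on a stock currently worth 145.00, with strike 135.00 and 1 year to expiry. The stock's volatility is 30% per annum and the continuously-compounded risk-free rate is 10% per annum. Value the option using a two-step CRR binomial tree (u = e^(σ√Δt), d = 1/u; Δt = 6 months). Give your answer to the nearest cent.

CRR parameters: u = e^(σ√Δt) = e^(0.3·√0.5) = 1.2363, d = 1/u = 0.8089
Per-period rate: rΔt = 0.1·0.5 = 0.05, so R = e^0.05 = 1.0513
Risk-neutral probability p = (e^0.05 − 0.8089)/(1.2363 − 0.8089) = 0.2424/0.4275 = 0.5671
Terminal stock prices: S_uu = 221.6, S_ud = 145, S_dd = 94.87
Terminal payoffs (S − K): max(86.63, 0) = 86.63, max(10, 0) = 10, max(-40.13, 0) = 0
Node u (S = 179.3): V_u = e^(−0.05)·[0.5671·86.6274 + 0.4329·10.0000] = 50.8491
Node d (S = 117.3): V_d = e^(−0.05)·[0.5671·10.0000 + 0.4329·0.0000] = 5.3945
Node 0 (S = 145): V_0 = e^(−0.05)·[0.5671·50.8491 + 0.4329·5.3945] = 29.6520

29.65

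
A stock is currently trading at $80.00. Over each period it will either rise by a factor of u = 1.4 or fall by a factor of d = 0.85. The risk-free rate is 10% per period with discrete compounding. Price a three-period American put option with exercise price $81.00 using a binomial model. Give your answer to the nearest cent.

$6.45

Risk-neutral probability p = (1 + 0.1 − 0.85)/(1.4 − 0.85) = 0.2500/0.5500 = 0.4545
Terminal stock prices: S_uuu = 219.5, S_uud = 133.3, S_udd = 80.92, S_ddd = 49.13
Terminal payoffs (K − S): max(-138.5, 0) = 0, max(-52.28, 0) = 0, max(0.08, 0) = 0.08, max(31.87, 0) = 31.87
Node uu (S = 156.8): continuation = 1/1.1·[0.4545·0.0000 + 0.5455·0.0000] = 0.0000; exercise value = 0.0000 ≤ continuation, so V_uu = 0.0000
Node ud (S = 95.2): continuation = 1/1.1·[0.4545·0.0000 + 0.5455·0.0800] = 0.0397; exercise value = 0.0000 ≤ continuation, so V_ud = 0.0397
Node dd (S = 57.8): continuation = 1/1.1·[0.4545·0.0800 + 0.5455·31.8700] = 15.8364; exercise value = 23.2000 > continuation, so V_dd = 23.2000 (exercise)
Node u (S = 112): continuation = 1/1.1·[0.4545·0.0000 + 0.5455·0.0397] = 0.0197; exercise value = 0.0000 ≤ continuation, so V_u = 0.0197
Node d (S = 68): continuation = 1/1.1·[0.4545·0.0397 + 0.5455·23.2000] = 11.5205; exercise value = 13.0000 > continuation, so V_d = 13.0000 (exercise)
Node 0 (S = 80): continuation = 1/1.1·[0.4545·0.0197 + 0.5455·13.0000] = 6.4544; exercise value = 1.0000 ≤ continuation, so V_0 = 6.4544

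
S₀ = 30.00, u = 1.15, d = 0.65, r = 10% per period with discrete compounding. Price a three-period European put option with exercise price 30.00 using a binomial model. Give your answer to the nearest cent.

Risk-neutral probability p = (1 + 0.1 − 0.65)/(1.15 − 0.65) = 0.4500/0.5000 = 0.9000
Terminal stock prices: S_uuu = 45.63, S_uud = 25.79, S_udd = 14.58, S_ddd = 8.239
Terminal payoffs (K − S): max(-15.63, 0) = 0, max(4.211, 0) = 4.211, max(15.42, 0) = 15.42, max(21.76, 0) = 21.76
Node uu (S = 39.67): V_uu = 1/1.1·[0.9000·0.0000 + 0.1000·4.2112] = 0.3828
Node ud (S = 22.43): V_ud = 1/1.1·[0.9000·4.2112 + 0.1000·15.4237] = 4.8477
Node dd (S = 12.68): V_dd = 1/1.1·[0.9000·15.4237 + 0.1000·21.7613] = 14.5977
Node u (S = 34.5): V_u = 1/1.1·[0.9000·0.3828 + 0.1000·4.8477] = 0.7539
Node d (S = 19.5): V_d = 1/1.1·[0.9000·4.8477 + 0.1000·14.5977] = 5.2934
Node 0 (S = 30): V_0 = 1/1.1·[0.9000·0.7539 + 0.1000·5.2934] = 1.0981

1.10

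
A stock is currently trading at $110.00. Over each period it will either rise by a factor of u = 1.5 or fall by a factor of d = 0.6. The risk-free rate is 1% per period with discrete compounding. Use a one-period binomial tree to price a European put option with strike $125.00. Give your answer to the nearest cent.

Risk-neutral probability p = (1 + 0.01 − 0.6)/(1.5 − 0.6) = 0.4100/0.9000 = 0.4556
Terminal stock prices: S_u = 165, S_d = 66
Terminal payoffs (K − S): max(-40, 0) = 0, max(59, 0) = 59
Node 0 (S = 110): V_0 = 1/1.01·[0.4556·0.0000 + 0.5444·59.0000] = 31.8042

$31.80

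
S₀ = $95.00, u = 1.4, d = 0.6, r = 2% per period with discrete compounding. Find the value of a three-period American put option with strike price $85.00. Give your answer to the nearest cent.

Risk-neutral probability p = (1 + 0.02 − 0.6)/(1.4 − 0.6) = 0.4200/0.8000 = 0.5250
Terminal stock prices: S_uuu = 260.7, S_uud = 111.7, S_udd = 47.88, S_ddd = 20.52
Terminal payoffs (K − S): max(-175.7, 0) = 0, max(-26.72, 0) = 0, max(37.12, 0) = 37.12, max(64.48, 0) = 64.48
Node uu (S = 186.2): continuation = 1/1.02·[0.5250·0.0000 + 0.4750·0.0000] = 0.0000; exercise value = 0.0000 ≤ continuation, so V_uu = 0.0000
Node ud (S = 79.8): continuation = 1/1.02·[0.5250·0.0000 + 0.4750·37.1200] = 17.2863; exercise value = 5.2000 ≤ continuation, so V_ud = 17.2863
Node dd (S = 34.2): continuation = 1/1.02·[0.5250·37.1200 + 0.4750·64.4800] = 49.1333; exercise value = 50.8000 > continuation, so V_dd = 50.8000 (exercise)
Node u (S = 133): continuation = 1/1.02·[0.5250·0.0000 + 0.4750·17.2863] = 8.0500; exercise value = 0.0000 ≤ continuation, so V_u = 8.0500
Node d (S = 57): continuation = 1/1.02·[0.5250·17.2863 + 0.4750·50.8000] = 32.5542; exercise value = 28.0000 ≤ continuation, so V_d = 32.5542
Node 0 (S = 95): continuation = 1/1.02·[0.5250·8.0500 + 0.4750·32.5542] = 19.3034; exercise value = 0.0000 ≤ continuation, so V_0 = 19.3034

$19.30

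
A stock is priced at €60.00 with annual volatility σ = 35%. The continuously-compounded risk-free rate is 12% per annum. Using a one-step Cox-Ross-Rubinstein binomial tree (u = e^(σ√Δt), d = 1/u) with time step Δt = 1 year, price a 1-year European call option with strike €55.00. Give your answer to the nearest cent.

CRR parameters: u = e^(σ√Δt) = e^(0.35·√1) = 1.4191, d = 1/u = 0.7047
Per-period rate: rΔt = 0.12·1 = 0.12, so R = e^0.12 = 1.1275
Risk-neutral probability p = (e^0.12 − 0.7047)/(1.4191 − 0.7047) = 0.4228/0.7144 = 0.5919
Terminal stock prices: S_u = 85.14, S_d = 42.28
Terminal payoffs (S − K): max(30.14, 0) = 30.14, max(-12.72, 0) = 0
Node 0 (S = 60): V_0 = e^(−0.12)·[0.5919·30.1441 + 0.4081·0.0000] = 15.8235

€15.82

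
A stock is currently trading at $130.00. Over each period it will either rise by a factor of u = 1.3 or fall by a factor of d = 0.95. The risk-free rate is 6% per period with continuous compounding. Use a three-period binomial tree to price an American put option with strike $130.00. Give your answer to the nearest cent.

$5.21

Risk-neutral probability p = (e^0.06 − 0.95)/(1.3 − 0.95) = 0.1118/0.3500 = 0.3195
Terminal stock prices: S_uuu = 285.6, S_uud = 208.7, S_udd = 152.5, S_ddd = 111.5
Terminal payoffs (K − S): max(-155.6, 0) = 0, max(-78.72, 0) = 0, max(-22.52, 0) = 0, max(18.54, 0) = 18.54
Node uu (S = 219.7): continuation = e^(−0.06)·[0.3195·0.0000 + 0.6805·0.0000] = 0.0000; exercise value = 0.0000 ≤ continuation, so V_uu = 0.0000
Node ud (S = 160.5): continuation = e^(−0.06)·[0.3195·0.0000 + 0.6805·0.0000] = 0.0000; exercise value = 0.0000 ≤ continuation, so V_ud = 0.0000
Node dd (S = 117.3): continuation = e^(−0.06)·[0.3195·0.0000 + 0.6805·18.5413] = 11.8820; exercise value = 12.6750 > continuation, so V_dd = 12.6750 (exercise)
Node u (S = 169): continuation = e^(−0.06)·[0.3195·0.0000 + 0.6805·0.0000] = 0.0000; exercise value = 0.0000 ≤ continuation, so V_u = 0.0000
Node d (S = 123.5): continuation = e^(−0.06)·[0.3195·0.0000 + 0.6805·12.6750] = 8.1226; exercise value = 6.5000 ≤ continuation, so V_d = 8.1226
Node 0 (S = 130): continuation = e^(−0.06)·[0.3195·0.0000 + 0.6805·8.1226] = 5.2053; exercise value = 0.0000 ≤ continuation, so V_0 = 5.2053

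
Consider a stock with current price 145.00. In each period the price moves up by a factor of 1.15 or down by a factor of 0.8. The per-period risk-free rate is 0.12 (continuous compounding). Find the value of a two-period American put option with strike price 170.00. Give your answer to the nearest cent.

25.00

Risk-neutral probability p = (e^0.12 − 0.8)/(1.15 − 0.8) = 0.3275/0.3500 = 0.9357
Terminal stock prices: S_uu = 191.8, S_ud = 133.4, S_dd = 92.8
Terminal payoffs (K − S): max(-21.76, 0) = 0, max(36.6, 0) = 36.6, max(77.2, 0) = 77.2
Node u (S = 166.8): continuation = e^(−0.12)·[0.9357·0.0000 + 0.0643·36.6000] = 2.0871; exercise value = 3.2500 > continuation, so V_u = 3.2500 (exercise)
Node d (S = 116): continuation = e^(−0.12)·[0.9357·36.6000 + 0.0643·77.2000] = 34.7765; exercise value = 54.0000 > continuation, so V_d = 54.0000 (exercise)
Node 0 (S = 145): continuation = e^(−0.12)·[0.9357·3.2500 + 0.0643·54.0000] = 5.7765; exercise value = 25.0000 > continuation, so V_0 = 25.0000 (exercise)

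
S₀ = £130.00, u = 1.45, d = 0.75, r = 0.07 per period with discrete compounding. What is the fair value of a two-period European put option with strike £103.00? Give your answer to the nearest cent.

£7.69

Risk-neutral probability p = (1 + 0.07 − 0.75)/(1.45 − 0.75) = 0.3200/0.7000 = 0.4571
Terminal stock prices: S_uu = 273.3, S_ud = 141.4, S_dd = 73.12
Terminal payoffs (K − S): max(-170.3, 0) = 0, max(-38.38, 0) = 0, max(29.88, 0) = 29.88
Node u (S = 188.5): V_u = 1/1.07·[0.4571·0.0000 + 0.5429·0.0000] = 0.0000
Node d (S = 97.5): V_d = 1/1.07·[0.4571·0.0000 + 0.5429·29.8750] = 15.1569
Node 0 (S = 130): V_0 = 1/1.07·[0.4571·0.0000 + 0.5429·15.1569] = 7.6897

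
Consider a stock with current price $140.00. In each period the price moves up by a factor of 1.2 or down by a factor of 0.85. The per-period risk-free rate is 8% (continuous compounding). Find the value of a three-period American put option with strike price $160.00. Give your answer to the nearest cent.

$20.00

Risk-neutral probability p = (e^0.08 − 0.85)/(1.2 − 0.85) = 0.2333/0.3500 = 0.6665
Terminal stock prices: S_uuu = 241.9, S_uud = 171.4, S_udd = 121.4, S_ddd = 85.98
Terminal payoffs (K − S): max(-81.92, 0) = 0, max(-11.36, 0) = 0, max(38.62, 0) = 38.62, max(74.02, 0) = 74.02
Node uu (S = 201.6): continuation = e^(−0.08)·[0.6665·0.0000 + 0.3335·0.0000] = 0.0000; exercise value = 0.0000 ≤ continuation, so V_uu = 0.0000
Node ud (S = 142.8): continuation = e^(−0.08)·[0.6665·0.0000 + 0.3335·38.6200] = 11.8883; exercise value = 17.2000 > continuation, so V_ud = 17.2000 (exercise)
Node dd (S = 101.1): continuation = e^(−0.08)·[0.6665·38.6200 + 0.3335·74.0225] = 46.5486; exercise value = 58.8500 > continuation, so V_dd = 58.8500 (exercise)
Node u (S = 168): continuation = e^(−0.08)·[0.6665·0.0000 + 0.3335·17.2000] = 5.2946; exercise value = 0.0000 ≤ continuation, so V_u = 5.2946
Node d (S = 119): continuation = e^(−0.08)·[0.6665·17.2000 + 0.3335·58.8500] = 28.6986; exercise value = 41.0000 > continuation, so V_d = 41.0000 (exercise)
Node 0 (S = 140): continuation = e^(−0.08)·[0.6665·5.2946 + 0.3335·41.0000] = 15.8787; exercise value = 20.0000 > continuation, so V_0 = 20.0000 (exercise)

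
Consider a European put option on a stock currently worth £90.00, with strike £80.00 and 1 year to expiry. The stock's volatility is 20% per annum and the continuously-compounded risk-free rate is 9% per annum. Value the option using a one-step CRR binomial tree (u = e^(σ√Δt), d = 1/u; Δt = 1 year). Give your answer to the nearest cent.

CRR parameters: u = e^(σ√Δt) = e^(0.2·√1) = 1.2214, d = 1/u = 0.8187
Per-period rate: rΔt = 0.09·1 = 0.09, so R = e^0.09 = 1.0942
Risk-neutral probability p = (e^0.09 − 0.8187)/(1.2214 − 0.8187) = 0.2754/0.4027 = 0.6840
Terminal stock prices: S_u = 109.9, S_d = 73.69
Terminal payoffs (K − S): max(-29.93, 0) = 0, max(6.314, 0) = 6.314
Node 0 (S = 90): V_0 = e^(−0.09)·[0.6840·0.0000 + 0.3160·6.3142] = 1.8233

£1.82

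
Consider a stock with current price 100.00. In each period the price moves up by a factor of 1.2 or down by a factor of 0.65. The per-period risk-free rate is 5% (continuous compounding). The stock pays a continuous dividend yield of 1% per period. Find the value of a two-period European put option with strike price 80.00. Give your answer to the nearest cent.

3.61

Per-period risk-free factor R = e^0.05 = 1.0513; dividend-adjusted growth = e^(0.05−0.01) = 1.0408.
Risk-neutral probability p = (1.0408 − 0.65)/(1.2 − 0.65) = 0.3908/0.5500 = 0.7106
Terminal stock prices: S_uu = 144, S_ud = 78, S_dd = 42.25
Terminal payoffs (K − S): max(-64, 0) = 0, max(2, 0) = 2, max(37.75, 0) = 37.75
Node u (S = 120): V_u = e^(−0.05)·[0.7106·0.0000 + 0.2894·2.0000] = 0.5506
Node d (S = 65): V_d = e^(−0.05)·[0.7106·2.0000 + 0.2894·37.7500] = 11.7451
Node 0 (S = 100): V_0 = e^(−0.05)·[0.7106·0.5506 + 0.2894·11.7451] = 3.6058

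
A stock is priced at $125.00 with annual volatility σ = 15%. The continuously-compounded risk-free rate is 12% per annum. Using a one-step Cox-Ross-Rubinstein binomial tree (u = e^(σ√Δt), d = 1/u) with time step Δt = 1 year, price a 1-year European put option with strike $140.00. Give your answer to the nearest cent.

$3.28

CRR parameters: u = e^(σ√Δt) = e^(0.15·√1) = 1.1618, d = 1/u = 0.8607
Per-period rate: rΔt = 0.12·1 = 0.12, so R = e^0.12 = 1.1275
Risk-neutral probability p = (e^0.12 − 0.8607)/(1.1618 − 0.8607) = 0.2668/0.3011 = 0.8860
Terminal stock prices: S_u = 145.2, S_d = 107.6
Terminal payoffs (K − S): max(-5.229, 0) = 0, max(32.41, 0) = 32.41
Node 0 (S = 125): V_0 = e^(−0.12)·[0.8860·0.0000 + 0.1140·32.4115] = 3.2780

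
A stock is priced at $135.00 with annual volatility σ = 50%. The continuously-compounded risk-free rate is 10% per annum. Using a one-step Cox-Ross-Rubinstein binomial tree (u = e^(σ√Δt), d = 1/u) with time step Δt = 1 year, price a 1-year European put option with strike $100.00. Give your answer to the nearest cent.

CRR parameters: u = e^(σ√Δt) = e^(0.5·√1) = 1.6487, d = 1/u = 0.6065
Per-period rate: rΔt = 0.1·1 = 0.1, so R = e^0.1 = 1.1052
Risk-neutral probability p = (e^0.1 − 0.6065)/(1.6487 − 0.6065) = 0.4986/1.0422 = 0.4785
Terminal stock prices: S_u = 222.6, S_d = 81.88
Terminal payoffs (K − S): max(-122.6, 0) = 0, max(18.12, 0) = 18.12
Node 0 (S = 135): V_0 = e^(−0.1)·[0.4785·0.0000 + 0.5215·18.1184] = 8.5503

$8.55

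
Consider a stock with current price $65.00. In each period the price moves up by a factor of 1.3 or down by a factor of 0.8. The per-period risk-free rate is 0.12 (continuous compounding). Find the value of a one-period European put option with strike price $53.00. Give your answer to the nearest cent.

$0.31

Risk-neutral probability p = (e^0.12 − 0.8)/(1.3 − 0.8) = 0.3275/0.5000 = 0.6550
Terminal stock prices: S_u = 84.5, S_d = 52
Terminal payoffs (K − S): max(-31.5, 0) = 0, max(1, 0) = 1
Node 0 (S = 65): V_0 = e^(−0.12)·[0.6550·0.0000 + 0.3450·1.0000] = 0.3060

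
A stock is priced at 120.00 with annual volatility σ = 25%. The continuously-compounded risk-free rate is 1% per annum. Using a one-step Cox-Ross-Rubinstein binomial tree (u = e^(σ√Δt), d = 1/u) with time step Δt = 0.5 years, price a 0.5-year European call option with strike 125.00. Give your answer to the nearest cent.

CRR parameters: u = e^(σ√Δt) = e^(0.25·√0.5) = 1.1934, d = 1/u = 0.8380
Per-period rate: rΔt = 0.01·0.5 = 0.005, so R = e^0.005 = 1.0050
Risk-neutral probability p = (e^0.005 − 0.8380)/(1.1934 − 0.8380) = 0.1670/0.3554 = 0.4700
Terminal stock prices: S_u = 143.2, S_d = 100.6
Terminal payoffs (S − K): max(18.2, 0) = 18.2, max(-24.44, 0) = 0
Node 0 (S = 120): V_0 = e^(−0.005)·[0.4700·18.2037 + 0.5300·0.0000] = 8.5135

8.51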